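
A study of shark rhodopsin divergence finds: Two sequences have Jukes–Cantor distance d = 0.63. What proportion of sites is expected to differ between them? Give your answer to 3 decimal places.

0.426

p = (3/4)(1 − e^(−4d/3)) = 0.75 × (1 − e^(-0.84)) = 0.75 × (1 − 0.431711) = 0.426217.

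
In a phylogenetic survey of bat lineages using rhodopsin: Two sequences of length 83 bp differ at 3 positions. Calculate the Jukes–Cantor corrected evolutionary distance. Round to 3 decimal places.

p = 3/83 ≈ 0.036145.
d = −(3/4) ln(1 − 4p/3) = −0.75 ln(1 − 0.048193) = −0.75 ln(0.951807)
  = −0.75 × (-0.049393) = 0.037045 substitutions/site.

0.037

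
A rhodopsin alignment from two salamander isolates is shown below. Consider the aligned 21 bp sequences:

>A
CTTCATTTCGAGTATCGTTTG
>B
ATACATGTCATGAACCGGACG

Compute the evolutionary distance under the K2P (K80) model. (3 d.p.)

0.757

Of 21 sites, 3 differences are transitions and 7 are transversions, so P = 3/21 ≈ 0.142857 and Q = 7/21 ≈ 0.333333.
Under the Kimura two-parameter model, d = −½ ln(1 − 2P − Q) − ¼ ln(1 − 2Q).
1 − 2P − Q = 0.380953, giving −½ ln(0.380953) = 0.482540.
1 − 2Q = 0.333334, giving −¼ ln(0.333334) = 0.274653.
d = 0.482540 + 0.274653 = 0.757193.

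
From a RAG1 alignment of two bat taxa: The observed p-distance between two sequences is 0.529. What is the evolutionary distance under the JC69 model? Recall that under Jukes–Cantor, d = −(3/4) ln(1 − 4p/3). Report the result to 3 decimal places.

d = −(3/4) ln(1 − 4p/3) = −0.75 ln(1 − 0.705333) = −0.75 ln(0.294667)
  = −0.75 × (-1.221909) = 0.916432 substitutions/site.

0.916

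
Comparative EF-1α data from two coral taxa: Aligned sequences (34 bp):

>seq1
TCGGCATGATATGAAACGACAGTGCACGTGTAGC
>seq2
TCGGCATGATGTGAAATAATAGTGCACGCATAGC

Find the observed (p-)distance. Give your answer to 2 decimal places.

0.18

The sequences differ at 6 of 34 positions (sites 11, 17, 18, 20, 29, 30).
p = 6/34 = 0.176470… ≈ 0.18 (to 2 d.p.).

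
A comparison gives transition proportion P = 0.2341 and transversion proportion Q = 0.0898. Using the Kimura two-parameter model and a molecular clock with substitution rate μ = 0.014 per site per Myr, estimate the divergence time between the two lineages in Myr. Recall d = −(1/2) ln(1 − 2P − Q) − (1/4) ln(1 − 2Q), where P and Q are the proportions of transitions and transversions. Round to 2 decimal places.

16.35

Under the Kimura two-parameter model, d = −½ ln(1 − 2P − Q) − ¼ ln(1 − 2Q).
1 − 2P − Q = 0.442, giving −½ ln(0.442) = 0.408223.
1 − 2Q = 0.8204, giving −¼ ln(0.8204) = 0.049491.
d = 0.408223 + 0.049491 = 0.457714.
Under a molecular clock d = 2μt, so t = d/(2μ) = 0.457714 / (2 × 0.014) = 16.35 Myr.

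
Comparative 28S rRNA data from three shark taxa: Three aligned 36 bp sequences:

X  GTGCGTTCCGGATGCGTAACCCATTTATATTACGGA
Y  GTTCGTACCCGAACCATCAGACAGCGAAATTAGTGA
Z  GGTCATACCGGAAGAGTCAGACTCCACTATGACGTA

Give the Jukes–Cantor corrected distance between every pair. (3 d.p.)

X–Y: 15/36 sites differ → p ≈ 0.416667, d = −0.75 ln(1 − 0.555556) = 0.608198 ≈ 0.608.
X–Z: 16/36 sites differ → p ≈ 0.444444, d = −0.75 ln(1 − 0.592592) = 0.673455 ≈ 0.673.
Y–Z: 15/36 sites differ → p ≈ 0.416667, d = −0.75 ln(1 − 0.555556) = 0.608198 ≈ 0.608.

d(X,Y) = 0.608, d(X,Z) = 0.673, d(Y,Z) = 0.608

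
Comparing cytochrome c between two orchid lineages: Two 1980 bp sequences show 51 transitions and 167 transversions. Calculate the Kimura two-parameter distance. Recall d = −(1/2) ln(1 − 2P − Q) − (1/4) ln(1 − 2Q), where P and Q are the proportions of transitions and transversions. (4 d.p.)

0.1192

P = 51/1980 ≈ 0.025758 and Q = 167/1980 ≈ 0.084343.
Under the Kimura two-parameter model, d = −½ ln(1 − 2P − Q) − ¼ ln(1 − 2Q).
1 − 2P − Q = 0.864141, giving −½ ln(0.864141) = 0.073010.
1 − 2Q = 0.831314, giving −¼ ln(0.831314) = 0.046187.
d = 0.073010 + 0.046187 = 0.119197.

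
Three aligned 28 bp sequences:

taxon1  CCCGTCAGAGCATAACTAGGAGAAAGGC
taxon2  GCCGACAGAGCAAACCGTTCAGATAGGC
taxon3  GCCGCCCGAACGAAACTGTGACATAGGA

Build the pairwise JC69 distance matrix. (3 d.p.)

taxon1–taxon2: 9/28 sites differ → p ≈ 0.321429, d = −0.75 ln(1 − 0.428572) = 0.419713 ≈ 0.420.
taxon1–taxon3: 11/28 sites differ → p ≈ 0.392857, d = −0.75 ln(1 − 0.523809) = 0.556452 ≈ 0.556.
taxon2–taxon3: 10/28 sites differ → p ≈ 0.357143, d = −0.75 ln(1 − 0.476191) = 0.484971 ≈ 0.485.

d(taxon1,taxon2) = 0.420, d(taxon1,taxon3) = 0.556, d(taxon2,taxon3) = 0.485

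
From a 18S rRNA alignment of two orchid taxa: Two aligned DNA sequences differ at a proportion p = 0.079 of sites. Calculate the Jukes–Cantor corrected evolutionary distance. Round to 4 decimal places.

0.0835

d = −(3/4) ln(1 − 4p/3) = −0.75 ln(1 − 0.105333) = −0.75 ln(0.894667)
  = −0.75 × (-0.111304) = 0.083478 substitutions/site.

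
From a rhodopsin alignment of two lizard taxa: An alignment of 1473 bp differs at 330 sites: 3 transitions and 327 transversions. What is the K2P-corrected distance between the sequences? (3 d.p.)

P = 3/1473 ≈ 0.002037 and Q = 327/1473 ≈ 0.221996.
Under the Kimura two-parameter model, d = −½ ln(1 − 2P − Q) − ¼ ln(1 − 2Q).
1 − 2P − Q = 0.77393, giving −½ ln(0.77393) = 0.128137.
1 − 2Q = 0.556008, giving −¼ ln(0.556008) = 0.146743.
d = 0.128137 + 0.146743 = 0.274880.

0.275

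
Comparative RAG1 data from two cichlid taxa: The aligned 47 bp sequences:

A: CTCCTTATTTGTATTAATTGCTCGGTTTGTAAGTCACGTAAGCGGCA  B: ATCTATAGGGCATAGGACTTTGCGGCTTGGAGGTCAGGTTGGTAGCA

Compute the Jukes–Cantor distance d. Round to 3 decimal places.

0.857

The sequences differ at 24 of 47 sites, so p = 24/47 ≈ 0.510638.
d = −(3/4) ln(1 − 4p/3) = −0.75 ln(1 − 0.680851) = −0.75 ln(0.319149)
  = −0.75 × (-1.142097) = 0.856573 substitutions/site.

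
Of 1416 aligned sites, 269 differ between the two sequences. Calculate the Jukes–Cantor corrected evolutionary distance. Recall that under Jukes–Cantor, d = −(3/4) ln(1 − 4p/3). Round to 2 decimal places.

p = 269/1416 ≈ 0.189972.
d = −(3/4) ln(1 − 4p/3) = −0.75 ln(1 − 0.253296) = −0.75 ln(0.746704)
  = −0.75 × (-0.292086) = 0.219065 substitutions/site.

0.22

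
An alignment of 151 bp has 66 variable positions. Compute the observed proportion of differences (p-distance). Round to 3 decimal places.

p = 66/151 = 0.437086… ≈ 0.437 (to 3 d.p.).

0.437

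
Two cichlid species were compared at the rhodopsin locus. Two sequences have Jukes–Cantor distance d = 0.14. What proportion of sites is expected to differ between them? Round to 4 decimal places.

p = (3/4)(1 − e^(−4d/3)) = 0.75 × (1 − e^(-0.186667)) = 0.75 × (1 − 0.829720) = 0.127710.

0.1277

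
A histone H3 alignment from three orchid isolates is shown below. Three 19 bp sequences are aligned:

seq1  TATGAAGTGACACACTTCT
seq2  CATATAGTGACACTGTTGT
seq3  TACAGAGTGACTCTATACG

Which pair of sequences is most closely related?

seq1–seq2: 6/19 differ, p = 0.316, d = 0.410.
seq1–seq3: 8/19 differ, p = 0.421, d = 0.618.
seq2–seq3: 8/19 differ, p = 0.421, d = 0.618.
The smallest distance is between seq1 and seq2.

seq1 and seq2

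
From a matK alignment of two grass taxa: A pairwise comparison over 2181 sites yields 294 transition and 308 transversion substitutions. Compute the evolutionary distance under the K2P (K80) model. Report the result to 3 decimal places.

P = 294/2181 ≈ 0.134801 and Q = 308/2181 ≈ 0.14122.
Under the Kimura two-parameter model, d = −½ ln(1 − 2P − Q) − ¼ ln(1 − 2Q).
1 − 2P − Q = 0.589178, giving −½ ln(0.589178) = 0.264513.
1 − 2Q = 0.71756, giving −¼ ln(0.71756) = 0.082975.
d = 0.264513 + 0.082975 = 0.347488.

0.347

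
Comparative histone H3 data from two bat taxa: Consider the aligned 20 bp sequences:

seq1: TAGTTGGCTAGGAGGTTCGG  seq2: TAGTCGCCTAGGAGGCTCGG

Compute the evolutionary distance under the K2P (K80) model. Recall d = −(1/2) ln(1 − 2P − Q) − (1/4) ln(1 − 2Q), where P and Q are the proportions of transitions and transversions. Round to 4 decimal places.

Of 20 sites, 2 differences are transitions and 1 are transversions, so P = 2/20 = 0.1 and Q = 1/20 = 0.05.
Under the Kimura two-parameter model, d = −½ ln(1 − 2P − Q) − ¼ ln(1 − 2Q).
1 − 2P − Q = 0.75, giving −½ ln(0.75) = 0.143841.
1 − 2Q = 0.9, giving −¼ ln(0.9) = 0.026340.
d = 0.143841 + 0.026340 = 0.170181.

0.1702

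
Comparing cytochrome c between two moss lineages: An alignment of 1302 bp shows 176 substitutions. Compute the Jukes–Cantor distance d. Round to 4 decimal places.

p = 176/1302 ≈ 0.135177.
d = −(3/4) ln(1 − 4p/3) = −0.75 ln(1 − 0.180236) = −0.75 ln(0.819764)
  = −0.75 × (-0.198739) = 0.149054 substitutions/site.

0.1491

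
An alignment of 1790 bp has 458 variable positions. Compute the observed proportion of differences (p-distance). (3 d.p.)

p = 458/1790 = 0.255865… ≈ 0.256 (to 3 d.p.).

0.256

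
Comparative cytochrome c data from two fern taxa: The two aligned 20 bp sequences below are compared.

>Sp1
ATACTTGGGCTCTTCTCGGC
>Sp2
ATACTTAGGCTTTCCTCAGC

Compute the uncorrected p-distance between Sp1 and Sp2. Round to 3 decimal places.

The sequences differ at 4 of 20 positions (sites 7, 12, 14, 18).
p = 4/20 = 0.200.

0.200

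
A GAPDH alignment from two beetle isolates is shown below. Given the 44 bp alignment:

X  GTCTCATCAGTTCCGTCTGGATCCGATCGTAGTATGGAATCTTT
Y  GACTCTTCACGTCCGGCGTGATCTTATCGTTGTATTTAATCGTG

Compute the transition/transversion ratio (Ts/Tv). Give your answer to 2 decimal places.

0.08

Transitions are A↔G and C↔T; transversions are all other mismatches.
Transitions: 1. Transversions: 13.
R = 1/13 = 0.076923… ≈ 0.08 (to 2 d.p.).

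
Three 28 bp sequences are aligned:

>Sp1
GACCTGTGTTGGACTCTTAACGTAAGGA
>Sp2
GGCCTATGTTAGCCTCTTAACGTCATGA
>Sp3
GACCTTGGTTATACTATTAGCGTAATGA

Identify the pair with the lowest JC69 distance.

Sp1–Sp2: 6/28 differ, p = 0.214, d = 0.252.
Sp1–Sp3: 7/28 differ, p = 0.250, d = 0.304.
Sp2–Sp3: 8/28 differ, p = 0.286, d = 0.360.
The smallest distance is between Sp1 and Sp2.

Sp1 and Sp2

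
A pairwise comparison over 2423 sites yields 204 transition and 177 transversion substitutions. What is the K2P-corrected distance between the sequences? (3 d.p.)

0.178

P = 204/2423 ≈ 0.084193 and Q = 177/2423 ≈ 0.07305.
Under the Kimura two-parameter model, d = −½ ln(1 − 2P − Q) − ¼ ln(1 − 2Q).
1 − 2P − Q = 0.758564, giving −½ ln(0.758564) = 0.138164.
1 − 2Q = 0.8539, giving −¼ ln(0.8539) = 0.039485.
d = 0.138164 + 0.039485 = 0.177649.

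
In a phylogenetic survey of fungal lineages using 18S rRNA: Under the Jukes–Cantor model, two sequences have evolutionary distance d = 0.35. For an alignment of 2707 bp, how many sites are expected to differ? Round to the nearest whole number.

757

Invert JC69: p = (3/4)(1 − e^(−4d/3)) = 0.75 × (1 − e^(-0.466667)) = 0.75 × (1 − 0.627089) = 0.279683.
Expected differing sites = pL ≈ 0.279683 × 2707 = 757.101881 ≈ 757.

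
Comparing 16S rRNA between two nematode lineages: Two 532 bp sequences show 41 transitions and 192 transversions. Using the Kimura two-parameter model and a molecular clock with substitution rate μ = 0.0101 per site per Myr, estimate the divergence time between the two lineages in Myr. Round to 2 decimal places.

P = 41/532 ≈ 0.077068 and Q = 192/532 ≈ 0.360902.
Under the Kimura two-parameter model, d = −½ ln(1 − 2P − Q) − ¼ ln(1 − 2Q).
1 − 2P − Q = 0.484962, giving −½ ln(0.484962) = 0.361842.
1 − 2Q = 0.278196, giving −¼ ln(0.278196) = 0.319857.
d = 0.361842 + 0.319857 = 0.681699.
Under a molecular clock d = 2μt, so t = d/(2μ) = 0.681699 / (2 × 0.0101) = 33.75 Myr.

33.75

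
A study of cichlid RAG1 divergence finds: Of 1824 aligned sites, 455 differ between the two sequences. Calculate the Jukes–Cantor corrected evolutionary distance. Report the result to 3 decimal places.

0.303

p = 455/1824 ≈ 0.249452.
d = −(3/4) ln(1 − 4p/3) = −0.75 ln(1 − 0.332603) = −0.75 ln(0.667397)
  = −0.75 × (-0.404370) = 0.303278 substitutions/site.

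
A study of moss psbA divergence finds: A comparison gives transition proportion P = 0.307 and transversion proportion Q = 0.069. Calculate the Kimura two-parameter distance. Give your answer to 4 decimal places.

Under the Kimura two-parameter model, d = −½ ln(1 − 2P − Q) − ¼ ln(1 − 2Q).
1 − 2P − Q = 0.317, giving −½ ln(0.317) = 0.574427.
1 − 2Q = 0.862, giving −¼ ln(0.862) = 0.037125.
d = 0.574427 + 0.037125 = 0.611552.

0.6116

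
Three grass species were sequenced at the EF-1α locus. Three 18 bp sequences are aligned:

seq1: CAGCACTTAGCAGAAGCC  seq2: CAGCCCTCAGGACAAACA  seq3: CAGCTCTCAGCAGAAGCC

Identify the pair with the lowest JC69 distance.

seq1–seq2: 6/18 differ, p = 0.333, d = 0.441.
seq1–seq3: 2/18 differ, p = 0.111, d = 0.120.
seq2–seq3: 5/18 differ, p = 0.278, d = 0.347.
The smallest distance is between seq1 and seq3.

seq1 and seq3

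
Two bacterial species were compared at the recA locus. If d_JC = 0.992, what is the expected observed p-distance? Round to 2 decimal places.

0.55

p = (3/4)(1 − e^(−4d/3)) = 0.75 × (1 − e^(-1.322667)) = 0.75 × (1 − 0.266424) = 0.550182.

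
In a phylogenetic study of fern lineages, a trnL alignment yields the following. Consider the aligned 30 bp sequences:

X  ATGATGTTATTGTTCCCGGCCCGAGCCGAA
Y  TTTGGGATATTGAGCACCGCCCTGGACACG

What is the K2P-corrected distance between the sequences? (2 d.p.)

Of 30 sites, 4 differences are transitions and 11 are transversions, so P = 4/30 ≈ 0.133333 and Q = 11/30 ≈ 0.366667.
Under the Kimura two-parameter model, d = −½ ln(1 − 2P − Q) − ¼ ln(1 − 2Q).
1 − 2P − Q = 0.366667, giving −½ ln(0.366667) = 0.501651.
1 − 2Q = 0.266666, giving −¼ ln(0.266666) = 0.330440.
d = 0.501651 + 0.330440 = 0.832091.

0.83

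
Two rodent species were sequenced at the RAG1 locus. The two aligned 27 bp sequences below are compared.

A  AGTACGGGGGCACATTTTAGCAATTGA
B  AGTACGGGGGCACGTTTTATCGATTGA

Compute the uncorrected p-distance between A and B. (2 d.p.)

The sequences differ at 3 of 27 positions (sites 14, 20, 22).
p = 3/27 = 0.111111… ≈ 0.11 (to 2 d.p.).

0.11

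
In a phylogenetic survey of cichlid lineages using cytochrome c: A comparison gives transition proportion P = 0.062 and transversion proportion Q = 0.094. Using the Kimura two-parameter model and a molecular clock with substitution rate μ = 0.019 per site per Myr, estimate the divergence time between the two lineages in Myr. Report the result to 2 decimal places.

4.61

Under the Kimura two-parameter model, d = −½ ln(1 − 2P − Q) − ¼ ln(1 − 2Q).
1 − 2P − Q = 0.782, giving −½ ln(0.782) = 0.122950.
1 − 2Q = 0.812, giving −¼ ln(0.812) = 0.052064.
d = 0.122950 + 0.052064 = 0.175014.
Under a molecular clock d = 2μt, so t = d/(2μ) = 0.175014 / (2 × 0.019) = 4.61 Myr.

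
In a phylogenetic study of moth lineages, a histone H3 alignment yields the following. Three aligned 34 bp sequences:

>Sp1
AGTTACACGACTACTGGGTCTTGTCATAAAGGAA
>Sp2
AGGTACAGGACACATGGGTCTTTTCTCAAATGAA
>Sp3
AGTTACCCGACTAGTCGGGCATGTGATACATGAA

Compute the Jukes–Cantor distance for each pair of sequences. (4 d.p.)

Sp1–Sp2: 9/34 sites differ → p ≈ 0.264706, d = −0.75 ln(1 − 0.352941) = 0.326488 ≈ 0.3265.
Sp1–Sp3: 8/34 sites differ → p ≈ 0.235294, d = −0.75 ln(1 − 0.313725) = 0.282358 ≈ 0.2824.
Sp2–Sp3: 14/34 sites differ → p ≈ 0.411765, d = −0.75 ln(1 − 0.54902) = 0.597249 ≈ 0.5972.

d(Sp1,Sp2) = 0.3265, d(Sp1,Sp3) = 0.2824, d(Sp2,Sp3) = 0.5972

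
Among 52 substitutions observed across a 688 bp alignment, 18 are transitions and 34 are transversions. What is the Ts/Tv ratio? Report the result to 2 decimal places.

0.53

R = 18/34 = 0.529411… ≈ 0.53 (to 2 d.p.).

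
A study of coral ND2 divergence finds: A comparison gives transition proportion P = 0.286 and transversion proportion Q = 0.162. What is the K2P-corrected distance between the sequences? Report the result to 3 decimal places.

Under the Kimura two-parameter model, d = −½ ln(1 − 2P − Q) − ¼ ln(1 − 2Q).
1 − 2P − Q = 0.266, giving −½ ln(0.266) = 0.662129.
1 − 2Q = 0.676, giving −¼ ln(0.676) = 0.097891.
d = 0.662129 + 0.097891 = 0.760020.

0.760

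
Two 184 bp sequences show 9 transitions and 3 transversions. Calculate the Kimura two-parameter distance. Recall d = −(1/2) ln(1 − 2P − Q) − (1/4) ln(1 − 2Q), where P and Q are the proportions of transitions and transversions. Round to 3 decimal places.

0.069

P = 9/184 ≈ 0.048913 and Q = 3/184 ≈ 0.016304.
Under the Kimura two-parameter model, d = −½ ln(1 − 2P − Q) − ¼ ln(1 − 2Q).
1 − 2P − Q = 0.88587, giving −½ ln(0.88587) = 0.060593.
1 − 2Q = 0.967392, giving −¼ ln(0.967392) = 0.008288.
d = 0.060593 + 0.008288 = 0.068881.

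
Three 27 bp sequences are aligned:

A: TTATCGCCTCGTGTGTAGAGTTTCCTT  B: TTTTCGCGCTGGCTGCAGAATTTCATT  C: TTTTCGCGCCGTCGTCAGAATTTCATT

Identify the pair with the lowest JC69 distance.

A–B: 9/27 differ, p = 0.333, d = 0.441.
A–C: 9/27 differ, p = 0.333, d = 0.441.
B–C: 4/27 differ, p = 0.148, d = 0.165.
The smallest distance is between B and C.

B and C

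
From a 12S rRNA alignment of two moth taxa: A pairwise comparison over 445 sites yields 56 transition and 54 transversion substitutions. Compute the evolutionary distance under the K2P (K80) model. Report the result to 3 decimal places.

0.303

P = 56/445 ≈ 0.125843 and Q = 54/445 ≈ 0.121348.
Under the Kimura two-parameter model, d = −½ ln(1 − 2P − Q) − ¼ ln(1 − 2Q).
1 − 2P − Q = 0.626966, giving −½ ln(0.626966) = 0.233431.
1 − 2Q = 0.757304, giving −¼ ln(0.757304) = 0.069498.
d = 0.233431 + 0.069498 = 0.302929.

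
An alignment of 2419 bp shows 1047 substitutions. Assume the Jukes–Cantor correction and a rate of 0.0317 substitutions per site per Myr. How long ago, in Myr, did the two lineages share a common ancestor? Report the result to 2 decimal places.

p = 1047/2419 ≈ 0.432823.
d = −(3/4) ln(1 − 4p/3) = −0.75 ln(1 − 0.577097) = −0.75 ln(0.422903)
  = −0.75 × (-0.860612) = 0.645459 substitutions/site.
Under a molecular clock d = 2μt, so t = d/(2μ) = 0.645459 / (2 × 0.0317) = 10.18 Myr.

10.18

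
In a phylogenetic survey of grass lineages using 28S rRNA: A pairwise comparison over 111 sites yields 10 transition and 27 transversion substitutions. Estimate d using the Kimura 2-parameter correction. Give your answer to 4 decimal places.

0.4419

P = 10/111 ≈ 0.09009 and Q = 27/111 ≈ 0.243243.
Under the Kimura two-parameter model, d = −½ ln(1 − 2P − Q) − ¼ ln(1 − 2Q).
1 − 2P − Q = 0.576577, giving −½ ln(0.576577) = 0.275323.
1 − 2Q = 0.513514, giving −¼ ln(0.513514) = 0.166619.
d = 0.275323 + 0.166619 = 0.441942.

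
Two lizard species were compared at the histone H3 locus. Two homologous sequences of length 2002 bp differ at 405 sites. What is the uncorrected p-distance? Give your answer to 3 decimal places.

0.202

p = 405/2002 = 0.202297… ≈ 0.202 (to 3 d.p.).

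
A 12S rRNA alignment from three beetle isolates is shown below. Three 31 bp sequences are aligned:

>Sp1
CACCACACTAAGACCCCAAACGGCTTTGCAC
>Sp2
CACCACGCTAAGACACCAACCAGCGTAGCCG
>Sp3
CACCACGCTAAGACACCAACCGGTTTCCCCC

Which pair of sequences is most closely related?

Sp2 and Sp3

Sp1–Sp2: 8/31 differ, p = 0.258, d = 0.316.
Sp1–Sp3: 7/31 differ, p = 0.226, d = 0.269.
Sp2–Sp3: 6/31 differ, p = 0.194, d = 0.224.
The smallest distance is between Sp2 and Sp3.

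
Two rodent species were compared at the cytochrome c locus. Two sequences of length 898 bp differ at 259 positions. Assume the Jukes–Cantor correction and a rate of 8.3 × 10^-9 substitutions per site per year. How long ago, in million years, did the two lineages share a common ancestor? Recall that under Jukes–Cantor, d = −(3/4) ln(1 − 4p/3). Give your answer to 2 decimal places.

21.93

p = 259/898 ≈ 0.288419.
d = −(3/4) ln(1 − 4p/3) = −0.75 ln(1 − 0.384559) = −0.75 ln(0.615441)
  = −0.75 × (-0.485416) = 0.364062 substitutions/site.
Under a molecular clock d = 2μt, so t = d/(2μ) = 0.364062 / (2 × 8.3 × 10^-9) = 21.93 million years.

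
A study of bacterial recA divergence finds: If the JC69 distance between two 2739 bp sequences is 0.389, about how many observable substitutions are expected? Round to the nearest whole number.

831

Invert JC69: p = (3/4)(1 − e^(−4d/3)) = 0.75 × (1 − e^(-0.518667)) = 0.75 × (1 − 0.595314) = 0.303515.
Expected differing sites = pL ≈ 0.303515 × 2739 = 831.327585 ≈ 831.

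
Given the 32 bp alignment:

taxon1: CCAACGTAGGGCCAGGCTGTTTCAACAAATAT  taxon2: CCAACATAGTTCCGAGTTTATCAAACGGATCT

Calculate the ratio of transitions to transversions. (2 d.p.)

1.17

Transitions are A↔G and C↔T; transversions are all other mismatches.
Transitions: 7. Transversions: 6.
R = 7/6 = 1.166666… ≈ 1.17 (to 2 d.p.).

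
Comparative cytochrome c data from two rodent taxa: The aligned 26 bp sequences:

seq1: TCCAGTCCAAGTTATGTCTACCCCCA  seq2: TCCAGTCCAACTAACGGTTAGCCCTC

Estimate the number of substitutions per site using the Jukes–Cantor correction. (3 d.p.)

0.396

The sequences differ at 8 of 26 sites (11, 13, 15, 17, 18, 21, 25, 26), so p = 8/26 ≈ 0.307692.
d = −(3/4) ln(1 − 4p/3) = −0.75 ln(1 − 0.410256) = −0.75 ln(0.589744)
  = −0.75 × (-0.528067) = 0.396050 substitutions/site.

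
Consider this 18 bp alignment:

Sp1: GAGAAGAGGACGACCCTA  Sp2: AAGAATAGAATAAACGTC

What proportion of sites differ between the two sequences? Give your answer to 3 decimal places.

The sequences differ at 8 of 18 positions (sites 1, 6, 9, 11, 12, 14, 16, 18).
p = 8/18 = 0.444444… ≈ 0.444 (to 3 d.p.).

0.444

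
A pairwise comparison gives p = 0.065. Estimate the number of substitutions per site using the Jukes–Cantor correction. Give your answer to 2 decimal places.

0.07

d = −(3/4) ln(1 − 4p/3) = −0.75 ln(1 − 0.086667) = −0.75 ln(0.913333)
  = −0.75 × (-0.090655) = 0.067991 substitutions/site.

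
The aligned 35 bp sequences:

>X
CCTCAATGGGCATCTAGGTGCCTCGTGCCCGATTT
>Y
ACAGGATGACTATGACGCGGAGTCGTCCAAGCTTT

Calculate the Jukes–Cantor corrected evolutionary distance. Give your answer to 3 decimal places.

The sequences differ at 18 of 35 sites, so p = 18/35 ≈ 0.514286.
d = −(3/4) ln(1 − 4p/3) = −0.75 ln(1 − 0.685715) = −0.75 ln(0.314285)
  = −0.75 × (-1.157455) = 0.868091 substitutions/site.

0.868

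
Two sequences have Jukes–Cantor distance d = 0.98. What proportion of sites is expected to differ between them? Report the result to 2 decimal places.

p = (3/4)(1 − e^(−4d/3)) = 0.75 × (1 − e^(-1.306667)) = 0.75 × (1 − 0.270721) = 0.546959.

0.55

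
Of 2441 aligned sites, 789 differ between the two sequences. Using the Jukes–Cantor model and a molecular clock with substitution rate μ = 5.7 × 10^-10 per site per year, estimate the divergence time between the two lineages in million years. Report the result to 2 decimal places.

370.94

p = 789/2441 ≈ 0.323228.
d = −(3/4) ln(1 − 4p/3) = −0.75 ln(1 − 0.430971) = −0.75 ln(0.569029)
  = −0.75 × (-0.563824) = 0.422868 substitutions/site.
Under a molecular clock d = 2μt, so t = d/(2μ) = 0.422868 / (2 × 5.7 × 10^-10) = 370.94 million years.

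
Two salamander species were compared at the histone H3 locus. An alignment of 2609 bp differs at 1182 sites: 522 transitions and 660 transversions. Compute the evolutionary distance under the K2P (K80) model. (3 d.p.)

0.706

P = 522/2609 ≈ 0.200077 and Q = 660/2609 ≈ 0.25297.
Under the Kimura two-parameter model, d = −½ ln(1 − 2P − Q) − ¼ ln(1 − 2Q).
1 − 2P − Q = 0.346876, giving −½ ln(0.346876) = 0.529394.
1 − 2Q = 0.49406, giving −¼ ln(0.49406) = 0.176275.
d = 0.529394 + 0.176275 = 0.705669.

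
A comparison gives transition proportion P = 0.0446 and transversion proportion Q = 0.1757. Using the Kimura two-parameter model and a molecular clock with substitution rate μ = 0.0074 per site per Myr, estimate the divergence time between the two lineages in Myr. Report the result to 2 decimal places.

Under the Kimura two-parameter model, d = −½ ln(1 − 2P − Q) − ¼ ln(1 − 2Q).
1 − 2P − Q = 0.7351, giving −½ ln(0.7351) = 0.153874.
1 − 2Q = 0.6486, giving −¼ ln(0.6486) = 0.108235.
d = 0.153874 + 0.108235 = 0.262109.
Under a molecular clock d = 2μt, so t = d/(2μ) = 0.262109 / (2 × 0.0074) = 17.71 Myr.

17.71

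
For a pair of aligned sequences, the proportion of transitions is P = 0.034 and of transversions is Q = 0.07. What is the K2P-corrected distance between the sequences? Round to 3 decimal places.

Under the Kimura two-parameter model, d = −½ ln(1 − 2P − Q) − ¼ ln(1 − 2Q).
1 − 2P − Q = 0.862, giving −½ ln(0.862) = 0.074250.
1 − 2Q = 0.86, giving −¼ ln(0.86) = 0.037706.
d = 0.074250 + 0.037706 = 0.111956.

0.112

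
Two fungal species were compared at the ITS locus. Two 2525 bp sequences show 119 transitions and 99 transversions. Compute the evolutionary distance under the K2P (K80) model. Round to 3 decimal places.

P = 119/2525 ≈ 0.047129 and Q = 99/2525 ≈ 0.039208.
Under the Kimura two-parameter model, d = −½ ln(1 − 2P − Q) − ¼ ln(1 − 2Q).
1 − 2P − Q = 0.866534, giving −½ ln(0.866534) = 0.071627.
1 − 2Q = 0.921584, giving −¼ ln(0.921584) = 0.020415.
d = 0.071627 + 0.020415 = 0.092042.

0.092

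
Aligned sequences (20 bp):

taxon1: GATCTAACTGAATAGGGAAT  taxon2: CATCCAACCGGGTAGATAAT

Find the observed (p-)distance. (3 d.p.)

0.350

The sequences differ at 7 of 20 positions (sites 1, 5, 9, 11, 12, 16, 17).
p = 7/20 = 0.350.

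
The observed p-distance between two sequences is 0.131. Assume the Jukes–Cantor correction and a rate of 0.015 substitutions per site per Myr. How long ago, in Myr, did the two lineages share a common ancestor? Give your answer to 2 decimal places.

d = −(3/4) ln(1 − 4p/3) = −0.75 ln(1 − 0.174667) = −0.75 ln(0.825333)
  = −0.75 × (-0.191968) = 0.143976 substitutions/site.
Under a molecular clock d = 2μt, so t = d/(2μ) = 0.143976 / (2 × 0.015) = 4.80 Myr.

4.80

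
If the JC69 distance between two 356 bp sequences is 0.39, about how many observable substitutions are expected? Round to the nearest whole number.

Invert JC69: p = (3/4)(1 − e^(−4d/3)) = 0.75 × (1 − e^(-0.52)) = 0.75 × (1 − 0.594521) = 0.304109.
Expected differing sites = pL ≈ 0.304109 × 356 = 108.262804 ≈ 108.

108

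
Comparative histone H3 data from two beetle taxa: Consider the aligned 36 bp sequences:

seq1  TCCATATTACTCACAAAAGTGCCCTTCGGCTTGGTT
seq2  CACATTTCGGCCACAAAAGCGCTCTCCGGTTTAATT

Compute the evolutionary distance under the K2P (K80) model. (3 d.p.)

Of 36 sites, 10 differences are transitions and 3 are transversions, so P = 10/36 ≈ 0.277778 and Q = 3/36 ≈ 0.083333.
Under the Kimura two-parameter model, d = −½ ln(1 − 2P − Q) − ¼ ln(1 − 2Q).
1 − 2P − Q = 0.361111, giving −½ ln(0.361111) = 0.509285.
1 − 2Q = 0.833334, giving −¼ ln(0.833334) = 0.045580.
d = 0.509285 + 0.045580 = 0.554865.

0.555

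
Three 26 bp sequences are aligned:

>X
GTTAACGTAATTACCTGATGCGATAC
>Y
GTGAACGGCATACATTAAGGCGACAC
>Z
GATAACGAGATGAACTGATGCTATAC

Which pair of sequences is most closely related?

X–Y: 10/26 differ, p = 0.385, d = 0.539.
X–Z: 6/26 differ, p = 0.231, d = 0.276.
Y–Z: 11/26 differ, p = 0.423, d = 0.623.
The smallest distance is between X and Z.

X and Z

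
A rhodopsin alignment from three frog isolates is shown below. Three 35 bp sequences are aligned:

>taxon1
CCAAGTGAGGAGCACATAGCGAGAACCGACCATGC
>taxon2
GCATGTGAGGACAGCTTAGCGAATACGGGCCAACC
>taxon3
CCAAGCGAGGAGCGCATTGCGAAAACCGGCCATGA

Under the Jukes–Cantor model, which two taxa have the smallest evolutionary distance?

taxon1–taxon2: 12/35 differ, p = 0.343, d = 0.458.
taxon1–taxon3: 6/35 differ, p = 0.171, d = 0.195.
taxon2–taxon3: 12/35 differ, p = 0.343, d = 0.458.
The smallest distance is between taxon1 and taxon3.

taxon1 and taxon3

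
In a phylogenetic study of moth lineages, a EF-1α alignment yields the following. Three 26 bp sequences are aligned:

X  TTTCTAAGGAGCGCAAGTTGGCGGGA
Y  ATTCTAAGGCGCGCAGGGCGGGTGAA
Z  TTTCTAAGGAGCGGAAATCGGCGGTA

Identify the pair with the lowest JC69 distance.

X–Y: 8/26 differ, p = 0.308, d = 0.396.
X–Z: 4/26 differ, p = 0.154, d = 0.172.
Y–Z: 9/26 differ, p = 0.346, d = 0.464.
The smallest distance is between X and Z.

X and Z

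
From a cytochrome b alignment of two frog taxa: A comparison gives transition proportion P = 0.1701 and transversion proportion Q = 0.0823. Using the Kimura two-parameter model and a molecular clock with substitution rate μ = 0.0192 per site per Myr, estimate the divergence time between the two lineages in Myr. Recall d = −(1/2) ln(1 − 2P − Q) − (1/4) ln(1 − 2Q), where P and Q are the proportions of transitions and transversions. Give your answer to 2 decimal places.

Under the Kimura two-parameter model, d = −½ ln(1 − 2P − Q) − ¼ ln(1 − 2Q).
1 − 2P − Q = 0.5775, giving −½ ln(0.5775) = 0.274523.
1 − 2Q = 0.8354, giving −¼ ln(0.8354) = 0.044961.
d = 0.274523 + 0.044961 = 0.319484.
Under a molecular clock d = 2μt, so t = d/(2μ) = 0.319484 / (2 × 0.0192) = 8.32 Myr.

8.32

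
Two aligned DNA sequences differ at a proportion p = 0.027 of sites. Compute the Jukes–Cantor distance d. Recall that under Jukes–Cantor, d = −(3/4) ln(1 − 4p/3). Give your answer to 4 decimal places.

0.0275

d = −(3/4) ln(1 − 4p/3) = −0.75 ln(1 − 0.036) = −0.75 ln(0.964)
  = −0.75 × (-0.036664) = 0.027498 substitutions/site.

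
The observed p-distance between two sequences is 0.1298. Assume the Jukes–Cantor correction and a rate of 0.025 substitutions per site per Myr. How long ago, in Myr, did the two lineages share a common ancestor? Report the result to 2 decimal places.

d = −(3/4) ln(1 − 4p/3) = −0.75 ln(1 − 0.173067) = −0.75 ln(0.826933)
  = −0.75 × (-0.190032) = 0.142524 substitutions/site.
Under a molecular clock d = 2μt, so t = d/(2μ) = 0.142524 / (2 × 0.025) = 2.85 Myr.

2.85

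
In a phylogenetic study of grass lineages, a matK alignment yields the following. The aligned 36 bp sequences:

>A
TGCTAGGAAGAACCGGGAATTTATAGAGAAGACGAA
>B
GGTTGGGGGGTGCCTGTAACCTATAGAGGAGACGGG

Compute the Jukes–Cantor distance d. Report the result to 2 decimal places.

The sequences differ at 14 of 36 sites, so p = 14/36 ≈ 0.388889.
d = −(3/4) ln(1 − 4p/3) = −0.75 ln(1 − 0.518519) = −0.75 ln(0.481481)
  = −0.75 × (-0.730889) = 0.548167 substitutions/site.

0.55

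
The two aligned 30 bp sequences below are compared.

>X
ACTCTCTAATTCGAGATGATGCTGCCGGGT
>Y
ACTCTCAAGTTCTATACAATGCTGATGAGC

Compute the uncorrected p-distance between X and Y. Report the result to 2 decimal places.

0.33

The sequences differ at 10 of 30 positions (sites 7, 9, 13, 15, 17, 18, 25, 26, 28, 30).
p = 10/30 = 0.333333… ≈ 0.33 (to 2 d.p.).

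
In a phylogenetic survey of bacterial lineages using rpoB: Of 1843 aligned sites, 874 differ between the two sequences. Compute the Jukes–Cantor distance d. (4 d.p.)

0.7504

p = 874/1843 ≈ 0.474227.
d = −(3/4) ln(1 − 4p/3) = −0.75 ln(1 − 0.632303) = −0.75 ln(0.367697)
  = −0.75 × (-1.000496) = 0.750372 substitutions/site.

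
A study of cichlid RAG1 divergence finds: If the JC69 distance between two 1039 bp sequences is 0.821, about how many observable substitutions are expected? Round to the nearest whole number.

518

Invert JC69: p = (3/4)(1 − e^(−4d/3)) = 0.75 × (1 − e^(-1.094667)) = 0.75 × (1 − 0.334651) = 0.499012.
Expected differing sites = pL ≈ 0.499012 × 1039 = 518.473468 ≈ 518.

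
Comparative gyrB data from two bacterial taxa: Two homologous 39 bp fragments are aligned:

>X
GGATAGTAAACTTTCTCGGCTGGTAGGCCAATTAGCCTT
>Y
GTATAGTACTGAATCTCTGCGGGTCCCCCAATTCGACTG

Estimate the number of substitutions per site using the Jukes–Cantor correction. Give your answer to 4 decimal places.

0.4885

The sequences differ at 14 of 39 sites, so p = 14/39 ≈ 0.358974.
d = −(3/4) ln(1 − 4p/3) = −0.75 ln(1 − 0.478632) = −0.75 ln(0.521368)
  = −0.75 × (-0.651299) = 0.488474 substitutions/site.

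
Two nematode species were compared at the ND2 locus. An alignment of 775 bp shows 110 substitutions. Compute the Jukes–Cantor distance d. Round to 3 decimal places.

p = 110/775 ≈ 0.141935.
d = −(3/4) ln(1 − 4p/3) = −0.75 ln(1 − 0.189247) = −0.75 ln(0.810753)
  = −0.75 × (-0.209792) = 0.157344 substitutions/site.

0.157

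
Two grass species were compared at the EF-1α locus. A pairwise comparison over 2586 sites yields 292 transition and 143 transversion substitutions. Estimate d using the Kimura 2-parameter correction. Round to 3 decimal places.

0.194

P = 292/2586 ≈ 0.112916 and Q = 143/2586 ≈ 0.055298.
Under the Kimura two-parameter model, d = −½ ln(1 − 2P − Q) − ¼ ln(1 − 2Q).
1 − 2P − Q = 0.71887, giving −½ ln(0.71887) = 0.165037.
1 − 2Q = 0.889404, giving −¼ ln(0.889404) = 0.029301.
d = 0.165037 + 0.029301 = 0.194338.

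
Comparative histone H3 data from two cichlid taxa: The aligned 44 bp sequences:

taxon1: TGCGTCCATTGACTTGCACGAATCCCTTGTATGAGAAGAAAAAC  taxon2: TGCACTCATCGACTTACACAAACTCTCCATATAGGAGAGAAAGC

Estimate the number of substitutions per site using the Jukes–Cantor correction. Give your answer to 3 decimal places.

The sequences differ at 18 of 44 sites, so p = 18/44 ≈ 0.409091.
d = −(3/4) ln(1 − 4p/3) = −0.75 ln(1 − 0.545455) = −0.75 ln(0.454545)
  = −0.75 × (-0.788458) = 0.591344 substitutions/site.

0.591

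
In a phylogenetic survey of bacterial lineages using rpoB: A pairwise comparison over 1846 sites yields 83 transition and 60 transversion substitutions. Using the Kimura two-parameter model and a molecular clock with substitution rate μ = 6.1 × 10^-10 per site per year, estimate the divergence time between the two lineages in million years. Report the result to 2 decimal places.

67.30

P = 83/1846 ≈ 0.044962 and Q = 60/1846 ≈ 0.032503.
Under the Kimura two-parameter model, d = −½ ln(1 − 2P − Q) − ¼ ln(1 − 2Q).
1 − 2P − Q = 0.877573, giving −½ ln(0.877573) = 0.065298.
1 − 2Q = 0.934994, giving −¼ ln(0.934994) = 0.016804.
d = 0.065298 + 0.016804 = 0.082102.
Under a molecular clock d = 2μt, so t = d/(2μ) = 0.082102 / (2 × 6.1 × 10^-10) = 67.30 million years.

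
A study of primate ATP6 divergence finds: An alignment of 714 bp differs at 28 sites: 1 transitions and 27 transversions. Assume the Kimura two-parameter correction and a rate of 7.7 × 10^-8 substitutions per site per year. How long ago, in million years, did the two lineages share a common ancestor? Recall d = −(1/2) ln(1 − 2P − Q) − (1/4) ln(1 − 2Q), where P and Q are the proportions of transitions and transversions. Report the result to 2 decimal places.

0.26

P = 1/714 ≈ 0.001401 and Q = 27/714 ≈ 0.037815.
Under the Kimura two-parameter model, d = −½ ln(1 − 2P − Q) − ¼ ln(1 − 2Q).
1 − 2P − Q = 0.959383, giving −½ ln(0.959383) = 0.020732.
1 − 2Q = 0.92437, giving −¼ ln(0.92437) = 0.019661.
d = 0.020732 + 0.019661 = 0.040393.
Under a molecular clock d = 2μt, so t = d/(2μ) = 0.040393 / (2 × 7.7 × 10^-8) = 0.26 million years.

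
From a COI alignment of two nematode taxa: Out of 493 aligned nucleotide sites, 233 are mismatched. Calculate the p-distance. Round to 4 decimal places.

p = 233/493 = 0.472616… ≈ 0.4726 (to 4 d.p.).

0.4726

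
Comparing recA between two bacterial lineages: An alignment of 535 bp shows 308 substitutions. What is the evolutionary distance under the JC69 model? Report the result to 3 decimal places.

p = 308/535 ≈ 0.575701.
d = −(3/4) ln(1 − 4p/3) = −0.75 ln(1 − 0.767601) = −0.75 ln(0.232399)
  = −0.75 × (-1.459300) = 1.094475 substitutions/site.

1.094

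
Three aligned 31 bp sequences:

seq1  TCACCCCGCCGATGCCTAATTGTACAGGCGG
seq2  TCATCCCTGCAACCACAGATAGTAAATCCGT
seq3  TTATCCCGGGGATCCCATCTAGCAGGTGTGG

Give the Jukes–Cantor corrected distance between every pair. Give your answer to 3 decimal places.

seq1–seq2: 14/31 sites differ → p ≈ 0.451613, d = −0.75 ln(1 − 0.602151) = 0.691262 ≈ 0.691.
seq1–seq3: 14/31 sites differ → p ≈ 0.451613, d = −0.75 ln(1 − 0.602151) = 0.691262 ≈ 0.691.
seq2–seq3: 14/31 sites differ → p ≈ 0.451613, d = −0.75 ln(1 − 0.602151) = 0.691262 ≈ 0.691.

d(seq1,seq2) = 0.691, d(seq1,seq3) = 0.691, d(seq2,seq3) = 0.691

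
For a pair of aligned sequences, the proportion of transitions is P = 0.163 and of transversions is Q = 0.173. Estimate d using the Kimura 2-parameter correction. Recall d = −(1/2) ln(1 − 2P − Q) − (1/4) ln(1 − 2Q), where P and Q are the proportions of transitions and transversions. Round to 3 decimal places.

Under the Kimura two-parameter model, d = −½ ln(1 − 2P − Q) − ¼ ln(1 − 2Q).
1 − 2P − Q = 0.501, giving −½ ln(0.501) = 0.345575.
1 − 2Q = 0.654, giving −¼ ln(0.654) = 0.106162.
d = 0.345575 + 0.106162 = 0.451737.

0.452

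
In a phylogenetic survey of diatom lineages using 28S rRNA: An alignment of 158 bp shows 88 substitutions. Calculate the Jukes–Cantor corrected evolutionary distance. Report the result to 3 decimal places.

p = 88/158 ≈ 0.556962.
d = −(3/4) ln(1 − 4p/3) = −0.75 ln(1 − 0.742616) = −0.75 ln(0.257384)
  = −0.75 × (-1.357186) = 1.017890 substitutions/site.

1.018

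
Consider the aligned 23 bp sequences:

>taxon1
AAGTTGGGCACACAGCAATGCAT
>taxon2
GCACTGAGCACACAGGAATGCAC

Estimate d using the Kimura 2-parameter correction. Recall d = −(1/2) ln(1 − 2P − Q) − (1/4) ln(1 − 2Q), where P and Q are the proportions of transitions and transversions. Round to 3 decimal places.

Of 23 sites, 5 differences are transitions and 2 are transversions, so P = 5/23 ≈ 0.217391 and Q = 2/23 ≈ 0.086957.
Under the Kimura two-parameter model, d = −½ ln(1 − 2P − Q) − ¼ ln(1 − 2Q).
1 − 2P − Q = 0.478261, giving −½ ln(0.478261) = 0.368799.
1 − 2Q = 0.826086, giving −¼ ln(0.826086) = 0.047764.
d = 0.368799 + 0.047764 = 0.416563.

0.417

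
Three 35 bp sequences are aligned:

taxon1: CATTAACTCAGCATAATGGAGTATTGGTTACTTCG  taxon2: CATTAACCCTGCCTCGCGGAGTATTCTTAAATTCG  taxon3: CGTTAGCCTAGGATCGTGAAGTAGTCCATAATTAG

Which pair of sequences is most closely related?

taxon1–taxon2: 10/35 differ, p = 0.286, d = 0.360.
taxon1–taxon3: 14/35 differ, p = 0.400, d = 0.572.
taxon2–taxon3: 13/35 differ, p = 0.371, d = 0.513.
The smallest distance is between taxon1 and taxon2.

taxon1 and taxon2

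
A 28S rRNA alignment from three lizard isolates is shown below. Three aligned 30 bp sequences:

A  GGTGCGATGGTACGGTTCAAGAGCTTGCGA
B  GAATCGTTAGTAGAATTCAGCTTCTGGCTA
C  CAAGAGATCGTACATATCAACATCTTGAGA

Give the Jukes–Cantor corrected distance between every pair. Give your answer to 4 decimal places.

A–B: 14/30 sites differ → p ≈ 0.466667, d = −0.75 ln(1 − 0.622223) = 0.730088 ≈ 0.7301.
A–C: 11/30 sites differ → p ≈ 0.366667, d = −0.75 ln(1 − 0.488889) = 0.503376 ≈ 0.5034.
B–C: 13/30 sites differ → p ≈ 0.433333, d = −0.75 ln(1 − 0.577777) = 0.646666 ≈ 0.6467.

d(A,B) = 0.7301, d(A,C) = 0.5034, d(B,C) = 0.6467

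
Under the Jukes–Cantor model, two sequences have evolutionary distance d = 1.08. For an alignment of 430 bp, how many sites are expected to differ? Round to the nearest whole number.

246

Invert JC69: p = (3/4)(1 − e^(−4d/3)) = 0.75 × (1 − e^(-1.44)) = 0.75 × (1 − 0.236928) = 0.572304.
Expected differing sites = pL ≈ 0.572304 × 430 = 246.09072 ≈ 246.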